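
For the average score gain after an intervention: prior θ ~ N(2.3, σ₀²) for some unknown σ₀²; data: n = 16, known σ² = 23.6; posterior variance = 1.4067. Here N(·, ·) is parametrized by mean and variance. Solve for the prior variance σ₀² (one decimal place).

Posterior precision equals prior precision plus data precision: 1/σ_n² = 1/σ₀² + n/σ².
So 1/σ₀² = 1/1.4067 − 16/23.6 = 0.710884 − 0.677966 = 0.032918.
Hence σ₀² = 1/0.032918 ≈ 30.4.

σ₀² = 30.4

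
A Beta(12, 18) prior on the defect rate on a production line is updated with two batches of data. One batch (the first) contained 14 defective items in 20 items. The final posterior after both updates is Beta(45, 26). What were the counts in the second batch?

Sequential conjugate updates are equivalent to a single update on the pooled data, so total successes = posterior α − prior α and total failures = posterior β − prior β.
Total across both batches: 45−12=33 defective items, 26−18=8 good items.
Subtract the first batch: 33−14=19 defective items and 8−6=2 good items.

19 defective items and 2 good items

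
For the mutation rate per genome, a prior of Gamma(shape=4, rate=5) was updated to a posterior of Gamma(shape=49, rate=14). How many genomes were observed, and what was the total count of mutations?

n = 9 genomes with total 45 mutations

Gamma–Poisson conjugacy: posterior shape = α + Σxᵢ, posterior rate = β + n.
Matching: Σxᵢ = 49 − 4 = 45 and n = 14 − 5 = 9.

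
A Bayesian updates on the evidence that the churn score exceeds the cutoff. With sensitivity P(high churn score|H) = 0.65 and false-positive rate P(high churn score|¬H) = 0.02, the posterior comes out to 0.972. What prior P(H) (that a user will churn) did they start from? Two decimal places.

P(H) = 0.52

Bayes' rule in odds form gives O(H|E) = O(H)·[P(E|H)/P(E|¬H)], hence O(H) = O(H|E)/LR.
Posterior odds = 0.972/(1−0.972) = 34.7143. LR = 0.65/0.02 = 32.5000.
Prior odds = 34.7143/32.5000 = 1.0681, so P(H) = 1.0681/(1+1.0681) ≈ 0.52.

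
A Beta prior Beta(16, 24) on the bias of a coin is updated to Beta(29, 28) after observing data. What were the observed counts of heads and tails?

Beta is conjugate to the binomial likelihood: posterior = Beta(a+s, b+f).
Match parameters: s=29−16=13, f=28−24=4.

13 heads and 4 tails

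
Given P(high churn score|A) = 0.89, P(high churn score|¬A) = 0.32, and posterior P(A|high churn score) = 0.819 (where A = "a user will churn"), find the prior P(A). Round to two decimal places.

P(A) = 0.62

In odds form, posterior odds = prior odds × likelihood ratio, so prior odds = posterior odds ÷ LR.
Posterior odds = 0.819/(1−0.819) = 4.5249. LR = 0.89/0.32 = 2.7812.
Prior odds = 4.5249/2.7812 = 1.6270, so P(A) = 1.6270/(1+1.6270) ≈ 0.62.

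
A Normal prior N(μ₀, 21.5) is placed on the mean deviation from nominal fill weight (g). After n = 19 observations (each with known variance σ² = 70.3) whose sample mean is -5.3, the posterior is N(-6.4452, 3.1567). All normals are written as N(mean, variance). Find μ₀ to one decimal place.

μ₀ = -13.1

The posterior mean is a precision-weighted average: μ_n = (τ₀μ₀ + τ_data·x̄)/(τ₀+τ_data), with τ₀=1/σ₀² and τ_data=n/σ².
Here τ₀ = 1/21.5 = 0.046512 and τ_data = 19/70.3 = 0.270270, so τ_n = 0.316782.
Rearranging for μ₀: μ₀ = (μ_n·τ_n − τ_data·x̄)/τ₀ = (-6.4452·0.316782 − 0.270270·-5.3) / 0.046512 = -0.609292/0.046512 ≈ -13.1.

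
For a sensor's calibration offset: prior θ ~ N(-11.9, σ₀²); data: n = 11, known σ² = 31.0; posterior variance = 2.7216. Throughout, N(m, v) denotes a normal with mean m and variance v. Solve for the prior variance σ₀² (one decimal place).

σ₀² = 79.4

Posterior precision equals prior precision plus data precision: 1/σ_n² = 1/σ₀² + n/σ².
So 1/σ₀² = 1/2.7216 − 11/31.0 = 0.367431 − 0.354839 = 0.012592.
Hence σ₀² = 1/0.012592 ≈ 79.4.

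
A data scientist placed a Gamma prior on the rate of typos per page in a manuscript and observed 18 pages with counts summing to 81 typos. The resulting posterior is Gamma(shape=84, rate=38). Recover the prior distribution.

Gamma(shape=3, rate=20)

Gamma–Poisson conjugacy: posterior shape = α + Σxᵢ, posterior rate = β + n.
So α = 84 − 81 = 3 and β = 38 − 18 = 20.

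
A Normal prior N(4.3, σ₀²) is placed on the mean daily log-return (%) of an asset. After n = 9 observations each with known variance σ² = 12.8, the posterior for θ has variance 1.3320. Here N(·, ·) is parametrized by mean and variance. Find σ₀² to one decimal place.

σ₀² = 21.0

For the Normal–Normal model with known σ², precisions add: τ_n = τ₀ + n/σ².
So 1/σ₀² = 1/1.3320 − 9/12.8 = 0.750751 − 0.703125 = 0.047626.
Hence σ₀² = 1/0.047626 ≈ 21.0.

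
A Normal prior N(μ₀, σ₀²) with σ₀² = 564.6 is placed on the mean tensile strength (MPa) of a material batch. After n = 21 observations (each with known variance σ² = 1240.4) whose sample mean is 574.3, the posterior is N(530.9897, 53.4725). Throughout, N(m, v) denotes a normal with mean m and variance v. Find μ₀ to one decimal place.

μ₀ = 117.0

The posterior mean is a precision-weighted average: μ_n = (τ₀μ₀ + τ_data·x̄)/(τ₀+τ_data), with τ₀=1/σ₀² and τ_data=n/σ².
Here τ₀ = 1/564.6 = 0.001771 and τ_data = 21/1240.4 = 0.016930, so τ_n = 0.018701.
Rearranging for μ₀: μ₀ = (μ_n·τ_n − τ_data·x̄)/τ₀ = (530.9897·0.018701 − 0.016930·574.3) / 0.001771 = 0.207139/0.001771 ≈ 117.0.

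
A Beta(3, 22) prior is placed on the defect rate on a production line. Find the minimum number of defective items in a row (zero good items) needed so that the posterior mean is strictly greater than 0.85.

k = 122

After k defective items and 0 good items the posterior is Beta(3+k, 22), with mean (3+k)/(3+22+k).
Set (3+k)/(25+k) > 0.85 and solve: k > (0.85·25 − 3)/(1 − 0.85) = 121.667.
The smallest integer exceeding 121.667 is 122.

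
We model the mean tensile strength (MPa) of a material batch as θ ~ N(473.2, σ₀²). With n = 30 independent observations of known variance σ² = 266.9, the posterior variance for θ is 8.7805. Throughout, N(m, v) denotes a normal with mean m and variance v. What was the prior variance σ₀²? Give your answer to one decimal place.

σ₀² = 672.5

For the Normal–Normal model with known σ², precisions add: τ_n = τ₀ + n/σ².
So 1/σ₀² = 1/8.7805 − 30/266.9 = 0.113889 − 0.112402 = 0.001487.
Hence σ₀² = 1/0.001487 ≈ 672.5.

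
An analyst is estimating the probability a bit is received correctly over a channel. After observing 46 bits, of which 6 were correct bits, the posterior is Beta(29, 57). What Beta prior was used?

Beta(23, 17)

Under Beta–binomial conjugacy the posterior parameters are (α+s, β+f).
So α = 29 − 6 = 23 and β = 57 − 40 = 17.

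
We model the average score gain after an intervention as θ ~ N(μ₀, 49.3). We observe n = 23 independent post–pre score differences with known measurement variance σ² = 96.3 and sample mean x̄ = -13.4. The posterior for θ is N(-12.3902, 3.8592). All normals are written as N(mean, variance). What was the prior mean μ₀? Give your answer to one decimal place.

With known observation variance, the Normal–Normal posterior has precision τ_n = τ₀ + n/σ² and mean μ_n = (τ₀μ₀ + (n/σ²)x̄)/τ_n.
Here τ₀ = 1/49.3 = 0.020284 and τ_data = 23/96.3 = 0.238837, so τ_n = 0.259121.
Rearranging for μ₀: μ₀ = (μ_n·τ_n − τ_data·x̄)/τ₀ = (-12.3902·0.259121 − 0.238837·-13.4) / 0.020284 = -0.010145/0.020284 ≈ -0.5.

μ₀ = -0.5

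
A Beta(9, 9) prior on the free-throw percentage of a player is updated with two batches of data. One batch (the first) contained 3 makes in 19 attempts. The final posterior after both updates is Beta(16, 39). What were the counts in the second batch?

4 makes and 14 misses

Because Beta–binomial updating is additive in the counts, the combined data contributed (α_post−α_prior, β_post−β_prior) successes and failures.
Total across both batches: 16−9=7 makes, 39−9=30 misses.
Subtract the first batch: 7−3=4 makes and 30−16=14 misses.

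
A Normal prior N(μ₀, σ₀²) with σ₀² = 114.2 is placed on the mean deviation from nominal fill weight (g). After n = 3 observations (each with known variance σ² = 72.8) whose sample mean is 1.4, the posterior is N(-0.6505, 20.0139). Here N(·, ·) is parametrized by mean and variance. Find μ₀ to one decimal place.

μ₀ = -10.3

With known observation variance, the Normal–Normal posterior has precision τ_n = τ₀ + n/σ² and mean μ_n = (τ₀μ₀ + (n/σ²)x̄)/τ_n.
Here τ₀ = 1/114.2 = 0.008757 and τ_data = 3/72.8 = 0.041209, so τ_n = 0.049966.
Rearranging for μ₀: μ₀ = (μ_n·τ_n − τ_data·x̄)/τ₀ = (-0.6505·0.049966 − 0.041209·1.4) / 0.008757 = -0.090195/0.008757 ≈ -10.3.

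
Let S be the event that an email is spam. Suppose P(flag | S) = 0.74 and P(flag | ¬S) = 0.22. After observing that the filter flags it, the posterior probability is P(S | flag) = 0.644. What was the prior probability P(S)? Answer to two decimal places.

P(S) = 0.35

In odds form, posterior odds = prior odds × likelihood ratio, so prior odds = posterior odds ÷ LR.
Posterior odds = 0.644/(1−0.644) = 1.8090. LR = 0.74/0.22 = 3.3636.
Prior odds = 1.8090/3.3636 = 0.5378, so P(S) = 0.5378/(1+0.5378) ≈ 0.35.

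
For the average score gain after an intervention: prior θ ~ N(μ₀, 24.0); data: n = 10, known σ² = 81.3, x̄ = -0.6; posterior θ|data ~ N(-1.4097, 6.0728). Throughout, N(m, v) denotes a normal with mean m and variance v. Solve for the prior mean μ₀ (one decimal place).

With known observation variance, the Normal–Normal posterior has precision τ_n = τ₀ + n/σ² and mean μ_n = (τ₀μ₀ + (n/σ²)x̄)/τ_n.
Here τ₀ = 1/24.0 = 0.041667 and τ_data = 10/81.3 = 0.123001, so τ_n = 0.164668.
Rearranging for μ₀: μ₀ = (μ_n·τ_n − τ_data·x̄)/τ₀ = (-1.4097·0.164668 − 0.123001·-0.6) / 0.041667 = -0.158332/0.041667 ≈ -3.8.

μ₀ = -3.8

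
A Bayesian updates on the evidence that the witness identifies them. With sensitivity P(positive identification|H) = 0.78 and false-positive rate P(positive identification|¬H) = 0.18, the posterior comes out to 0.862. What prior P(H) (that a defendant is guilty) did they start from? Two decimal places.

P(H) = 0.59

In odds form, posterior odds = prior odds × likelihood ratio, so prior odds = posterior odds ÷ LR.
Posterior odds = 0.862/(1−0.862) = 6.2464. LR = 0.78/0.18 = 4.3333.
Prior odds = 6.2464/4.3333 = 1.4415, so P(H) = 1.4415/(1+1.4415) ≈ 0.59.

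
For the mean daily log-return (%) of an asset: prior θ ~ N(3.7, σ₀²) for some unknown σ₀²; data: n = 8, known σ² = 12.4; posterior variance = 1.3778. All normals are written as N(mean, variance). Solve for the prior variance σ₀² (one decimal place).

σ₀² = 12.4

For the Normal–Normal model with known σ², precisions add: τ_n = τ₀ + n/σ².
So 1/σ₀² = 1/1.3778 − 8/12.4 = 0.725795 − 0.645161 = 0.080634.
Hence σ₀² = 1/0.080634 ≈ 12.4.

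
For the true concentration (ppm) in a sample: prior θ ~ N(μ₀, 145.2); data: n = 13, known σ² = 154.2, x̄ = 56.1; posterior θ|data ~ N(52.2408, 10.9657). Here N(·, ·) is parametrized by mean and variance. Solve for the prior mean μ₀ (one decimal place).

The posterior mean is a precision-weighted average: μ_n = (τ₀μ₀ + τ_data·x̄)/(τ₀+τ_data), with τ₀=1/σ₀² and τ_data=n/σ².
Here τ₀ = 1/145.2 = 0.006887 and τ_data = 13/154.2 = 0.084306, so τ_n = 0.091193.
Rearranging for μ₀: μ₀ = (μ_n·τ_n − τ_data·x̄)/τ₀ = (52.2408·0.091193 − 0.084306·56.1) / 0.006887 = 0.034429/0.006887 ≈ 5.0.

μ₀ = 5.0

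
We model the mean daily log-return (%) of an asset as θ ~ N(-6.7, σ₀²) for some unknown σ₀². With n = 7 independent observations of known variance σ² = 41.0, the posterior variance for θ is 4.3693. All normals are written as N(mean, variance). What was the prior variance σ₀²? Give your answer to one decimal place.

σ₀² = 17.2

Posterior precision equals prior precision plus data precision: 1/σ_n² = 1/σ₀² + n/σ².
So 1/σ₀² = 1/4.3693 − 7/41.0 = 0.228870 − 0.170732 = 0.058138.
Hence σ₀² = 1/0.058138 ≈ 17.2.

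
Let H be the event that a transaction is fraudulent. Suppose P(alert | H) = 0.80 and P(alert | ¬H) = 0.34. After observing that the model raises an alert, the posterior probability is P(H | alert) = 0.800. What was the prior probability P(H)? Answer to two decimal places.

P(H) = 0.63

Bayes' rule in odds form gives O(H|E) = O(H)·[P(E|H)/P(E|¬H)], hence O(H) = O(H|E)/LR.
Posterior odds = 0.800/(1−0.800) = 4.0000. LR = 0.80/0.34 = 2.3529.
Prior odds = 4.0000/2.3529 = 1.7000, so P(H) = 1.7000/(1+1.7000) ≈ 0.63.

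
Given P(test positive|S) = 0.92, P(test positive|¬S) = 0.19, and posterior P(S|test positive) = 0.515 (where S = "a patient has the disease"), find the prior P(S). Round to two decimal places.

In odds form, posterior odds = prior odds × likelihood ratio, so prior odds = posterior odds ÷ LR.
Posterior odds = 0.515/(1−0.515) = 1.0619. LR = 0.92/0.19 = 4.8421.
Prior odds = 1.0619/4.8421 = 0.2193, so P(S) = 0.2193/(1+0.2193) ≈ 0.18.

P(S) = 0.18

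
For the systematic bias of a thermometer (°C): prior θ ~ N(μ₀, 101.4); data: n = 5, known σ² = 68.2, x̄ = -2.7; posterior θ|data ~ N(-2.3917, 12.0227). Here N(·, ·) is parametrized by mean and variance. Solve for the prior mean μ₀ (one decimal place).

With known observation variance, the Normal–Normal posterior has precision τ_n = τ₀ + n/σ² and mean μ_n = (τ₀μ₀ + (n/σ²)x̄)/τ_n.
Here τ₀ = 1/101.4 = 0.009862 and τ_data = 5/68.2 = 0.073314, so τ_n = 0.083176.
Rearranging for μ₀: μ₀ = (μ_n·τ_n − τ_data·x̄)/τ₀ = (-2.3917·0.083176 − 0.073314·-2.7) / 0.009862 = -0.000984/0.009862 ≈ -0.1.

μ₀ = -0.1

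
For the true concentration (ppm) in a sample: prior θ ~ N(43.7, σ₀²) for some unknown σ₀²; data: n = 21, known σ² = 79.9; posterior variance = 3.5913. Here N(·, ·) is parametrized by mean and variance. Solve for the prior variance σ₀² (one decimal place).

Posterior precision equals prior precision plus data precision: 1/σ_n² = 1/σ₀² + n/σ².
So 1/σ₀² = 1/3.5913 − 21/79.9 = 0.278451 − 0.262829 = 0.015622.
Hence σ₀² = 1/0.015622 ≈ 64.0.

σ₀² = 64.0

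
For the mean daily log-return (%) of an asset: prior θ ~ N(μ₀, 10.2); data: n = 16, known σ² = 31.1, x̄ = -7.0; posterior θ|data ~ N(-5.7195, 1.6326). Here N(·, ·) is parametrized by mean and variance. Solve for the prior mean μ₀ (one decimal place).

The posterior mean is a precision-weighted average: μ_n = (τ₀μ₀ + τ_data·x̄)/(τ₀+τ_data), with τ₀=1/σ₀² and τ_data=n/σ².
Here τ₀ = 1/10.2 = 0.098039 and τ_data = 16/31.1 = 0.514469, so τ_n = 0.612508.
Rearranging for μ₀: μ₀ = (μ_n·τ_n − τ_data·x̄)/τ₀ = (-5.7195·0.612508 − 0.514469·-7.0) / 0.098039 = 0.098043/0.098039 ≈ 1.0.

μ₀ = 1.0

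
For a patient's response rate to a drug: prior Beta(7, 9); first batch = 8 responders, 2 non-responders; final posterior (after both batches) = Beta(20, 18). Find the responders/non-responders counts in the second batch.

5 responders and 7 non-responders

Sequential conjugate updates are equivalent to a single update on the pooled data, so total successes = posterior α − prior α and total failures = posterior β − prior β.
Total across both batches: 20−7=13 responders, 18−9=9 non-responders.
Subtract the first batch: 13−8=5 responders and 9−2=7 non-responders.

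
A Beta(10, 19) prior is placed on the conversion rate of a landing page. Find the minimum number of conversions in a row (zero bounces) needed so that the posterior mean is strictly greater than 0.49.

k = 9

After k conversions and 0 bounces the posterior is Beta(10+k, 19), with mean (10+k)/(10+19+k).
Set (10+k)/(29+k) > 0.49 and solve: k > (0.49·29 − 10)/(1 − 0.49) = 8.255.
The smallest integer exceeding 8.255 is 9, and checking k=9: (19)/(38) = 0.5000 > 0.49.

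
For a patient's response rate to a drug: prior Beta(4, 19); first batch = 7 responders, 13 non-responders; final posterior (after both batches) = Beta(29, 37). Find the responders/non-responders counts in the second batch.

Sequential conjugate updates are equivalent to a single update on the pooled data, so total successes = posterior α − prior α and total failures = posterior β − prior β.
Total across both batches: 29−4=25 responders, 37−19=18 non-responders.
Subtract the first batch: 25−7=18 responders and 18−13=5 non-responders.

18 responders and 5 non-responders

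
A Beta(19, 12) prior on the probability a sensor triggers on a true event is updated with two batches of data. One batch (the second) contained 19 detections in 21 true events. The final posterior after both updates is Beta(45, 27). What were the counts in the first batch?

Sequential conjugate updates are equivalent to a single update on the pooled data, so total successes = posterior α − prior α and total failures = posterior β − prior β.
Total across both batches: 45−19=26 detections, 27−12=15 misses.
Subtract the second batch: 26−19=7 detections and 15−2=13 misses.

7 detections and 13 misses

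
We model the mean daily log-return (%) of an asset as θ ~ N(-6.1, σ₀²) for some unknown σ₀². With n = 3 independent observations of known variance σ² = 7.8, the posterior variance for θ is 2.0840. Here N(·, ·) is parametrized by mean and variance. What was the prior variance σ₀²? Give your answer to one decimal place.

σ₀² = 10.5

Posterior precision equals prior precision plus data precision: 1/σ_n² = 1/σ₀² + n/σ².
So 1/σ₀² = 1/2.0840 − 3/7.8 = 0.479846 − 0.384615 = 0.095231.
Hence σ₀² = 1/0.095231 ≈ 10.5.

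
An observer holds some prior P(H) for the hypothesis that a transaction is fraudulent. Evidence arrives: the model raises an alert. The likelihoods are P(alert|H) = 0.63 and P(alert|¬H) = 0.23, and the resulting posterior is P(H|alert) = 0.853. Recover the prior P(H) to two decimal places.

In odds form, posterior odds = prior odds × likelihood ratio, so prior odds = posterior odds ÷ LR.
Posterior odds = 0.853/(1−0.853) = 5.8027. LR = 0.63/0.23 = 2.7391.
Prior odds = 5.8027/2.7391 = 2.1185, so P(H) = 2.1185/(1+2.1185) ≈ 0.68.

P(H) = 0.68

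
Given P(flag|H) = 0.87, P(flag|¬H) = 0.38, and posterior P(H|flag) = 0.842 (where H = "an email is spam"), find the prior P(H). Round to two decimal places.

In odds form, posterior odds = prior odds × likelihood ratio, so prior odds = posterior odds ÷ LR.
Posterior odds = 0.842/(1−0.842) = 5.3291. LR = 0.87/0.38 = 2.2895.
Prior odds = 5.3291/2.2895 = 2.3276, so P(H) = 2.3276/(1+2.3276) ≈ 0.70.

P(H) = 0.70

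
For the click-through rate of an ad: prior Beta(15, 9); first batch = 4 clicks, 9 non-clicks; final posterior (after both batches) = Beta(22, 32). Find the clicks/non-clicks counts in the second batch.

3 clicks and 14 non-clicks

Because Beta–binomial updating is additive in the counts, the combined data contributed (α_post−α_prior, β_post−β_prior) successes and failures.
Total across both batches: 22−15=7 clicks, 32−9=23 non-clicks.
Subtract the first batch: 7−4=3 clicks and 23−9=14 non-clicks.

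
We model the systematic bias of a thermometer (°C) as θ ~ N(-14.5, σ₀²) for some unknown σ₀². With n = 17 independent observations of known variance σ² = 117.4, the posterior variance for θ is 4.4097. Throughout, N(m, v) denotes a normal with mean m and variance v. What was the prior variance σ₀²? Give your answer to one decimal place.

σ₀² = 12.2

Posterior precision equals prior precision plus data precision: 1/σ_n² = 1/σ₀² + n/σ².
So 1/σ₀² = 1/4.4097 − 17/117.4 = 0.226773 − 0.144804 = 0.081969.
Hence σ₀² = 1/0.081969 ≈ 12.2.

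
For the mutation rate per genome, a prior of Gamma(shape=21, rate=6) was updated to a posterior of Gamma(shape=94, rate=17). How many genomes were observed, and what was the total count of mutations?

n = 11 genomes with total 73 mutations

Gamma–Poisson conjugacy: posterior shape = α + Σxᵢ, posterior rate = β + n.
Matching: Σxᵢ = 94 − 21 = 73 and n = 17 − 6 = 11.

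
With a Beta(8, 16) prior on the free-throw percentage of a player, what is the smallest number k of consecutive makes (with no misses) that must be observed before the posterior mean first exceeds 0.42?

After k makes and 0 misses the posterior is Beta(8+k, 16), with mean (8+k)/(8+16+k).
Set (8+k)/(24+k) > 0.42 and solve: k > (0.42·24 − 8)/(1 − 0.42) = 3.586.
The smallest integer exceeding 3.586 is 4, and checking k=4: (12)/(28) = 0.4286 > 0.42.

k = 4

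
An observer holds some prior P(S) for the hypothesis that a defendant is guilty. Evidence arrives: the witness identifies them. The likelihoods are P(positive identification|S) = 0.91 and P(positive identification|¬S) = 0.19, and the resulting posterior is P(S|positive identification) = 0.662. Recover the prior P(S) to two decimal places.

P(S) = 0.29

In odds form, posterior odds = prior odds × likelihood ratio, so prior odds = posterior odds ÷ LR.
Posterior odds = 0.662/(1−0.662) = 1.9586. LR = 0.91/0.19 = 4.7895.
Prior odds = 1.9586/4.7895 = 0.4089, so P(S) = 0.4089/(1+0.4089) ≈ 0.29.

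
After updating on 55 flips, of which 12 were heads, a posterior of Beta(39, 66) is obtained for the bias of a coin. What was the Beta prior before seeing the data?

Beta(27, 23)

A Beta(α, β) prior with s successes and f failures in binomial data gives a Beta(α+s, β+f) posterior.
Subtract the data counts: 39−12=27, 66−43=23.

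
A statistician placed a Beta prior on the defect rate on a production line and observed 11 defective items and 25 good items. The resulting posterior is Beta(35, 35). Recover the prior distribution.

Beta is conjugate to the binomial likelihood: posterior = Beta(a+s, b+f).
Subtract the data counts: 35−11=24, 35−25=10.

Beta(24, 10)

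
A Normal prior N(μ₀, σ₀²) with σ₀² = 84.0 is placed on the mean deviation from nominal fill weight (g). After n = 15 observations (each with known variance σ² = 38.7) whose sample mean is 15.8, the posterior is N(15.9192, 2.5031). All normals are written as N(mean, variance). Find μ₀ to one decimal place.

The posterior mean is a precision-weighted average: μ_n = (τ₀μ₀ + τ_data·x̄)/(τ₀+τ_data), with τ₀=1/σ₀² and τ_data=n/σ².
Here τ₀ = 1/84.0 = 0.011905 and τ_data = 15/38.7 = 0.387597, so τ_n = 0.399502.
Rearranging for μ₀: μ₀ = (μ_n·τ_n − τ_data·x̄)/τ₀ = (15.9192·0.399502 − 0.387597·15.8) / 0.011905 = 0.235720/0.011905 ≈ 19.8.

μ₀ = 19.8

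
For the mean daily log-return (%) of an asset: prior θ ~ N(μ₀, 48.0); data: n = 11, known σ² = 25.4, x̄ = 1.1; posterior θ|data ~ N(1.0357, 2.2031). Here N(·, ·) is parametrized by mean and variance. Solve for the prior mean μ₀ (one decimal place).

μ₀ = -0.3

With known observation variance, the Normal–Normal posterior has precision τ_n = τ₀ + n/σ² and mean μ_n = (τ₀μ₀ + (n/σ²)x̄)/τ_n.
Here τ₀ = 1/48.0 = 0.020833 and τ_data = 11/25.4 = 0.433071, so τ_n = 0.453904.
Rearranging for μ₀: μ₀ = (μ_n·τ_n − τ_data·x̄)/τ₀ = (1.0357·0.453904 − 0.433071·1.1) / 0.020833 = -0.006270/0.020833 ≈ -0.3.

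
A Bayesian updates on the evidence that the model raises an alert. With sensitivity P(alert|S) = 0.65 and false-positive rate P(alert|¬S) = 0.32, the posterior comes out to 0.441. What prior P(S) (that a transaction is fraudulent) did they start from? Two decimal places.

Bayes' rule in odds form gives O(S|E) = O(S)·[P(E|S)/P(E|¬S)], hence O(S) = O(S|E)/LR.
Posterior odds = 0.441/(1−0.441) = 0.7889. LR = 0.65/0.32 = 2.0312.
Prior odds = 0.7889/2.0312 = 0.3884, so P(S) = 0.3884/(1+0.3884) ≈ 0.28.

P(S) = 0.28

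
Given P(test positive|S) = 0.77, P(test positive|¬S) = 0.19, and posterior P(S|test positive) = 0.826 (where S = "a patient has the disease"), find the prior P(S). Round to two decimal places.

P(S) = 0.54

In odds form, posterior odds = prior odds × likelihood ratio, so prior odds = posterior odds ÷ LR.
Posterior odds = 0.826/(1−0.826) = 4.7471. LR = 0.77/0.19 = 4.0526.
Prior odds = 4.7471/4.0526 = 1.1714, so P(S) = 1.1714/(1+1.1714) ≈ 0.54.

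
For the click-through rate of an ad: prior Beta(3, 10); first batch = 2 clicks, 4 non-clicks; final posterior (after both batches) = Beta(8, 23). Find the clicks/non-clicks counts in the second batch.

3 clicks and 9 non-clicks

Sequential conjugate updates are equivalent to a single update on the pooled data, so total successes = posterior α − prior α and total failures = posterior β − prior β.
Total across both batches: 8−3=5 clicks, 23−10=13 non-clicks.
Subtract the first batch: 5−2=3 clicks and 13−4=9 non-clicks.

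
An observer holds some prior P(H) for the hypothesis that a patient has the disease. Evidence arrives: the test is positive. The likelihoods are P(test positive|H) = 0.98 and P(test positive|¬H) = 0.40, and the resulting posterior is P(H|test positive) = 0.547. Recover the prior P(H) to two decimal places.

In odds form, posterior odds = prior odds × likelihood ratio, so prior odds = posterior odds ÷ LR.
Posterior odds = 0.547/(1−0.547) = 1.2075. LR = 0.98/0.40 = 2.4500.
Prior odds = 1.2075/2.4500 = 0.4929, so P(H) = 0.4929/(1+0.4929) ≈ 0.33.

P(H) = 0.33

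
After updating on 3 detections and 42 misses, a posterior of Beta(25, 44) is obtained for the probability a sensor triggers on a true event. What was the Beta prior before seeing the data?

Beta(22, 2)

A Beta(a, b) prior with s successes and f failures in binomial data gives a Beta(a+s, b+f) posterior.
So a = 25 − 3 = 22 and b = 44 − 42 = 2.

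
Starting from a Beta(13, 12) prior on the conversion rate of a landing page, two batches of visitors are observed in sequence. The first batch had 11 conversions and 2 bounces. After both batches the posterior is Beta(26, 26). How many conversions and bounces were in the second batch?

2 conversions and 12 bounces

Because Beta–binomial updating is additive in the counts, the combined data contributed (α_post−α_prior, β_post−β_prior) successes and failures.
Total across both batches: 26−13=13 conversions, 26−12=14 bounces.
Subtract the first batch: 13−11=2 conversions and 14−2=12 bounces.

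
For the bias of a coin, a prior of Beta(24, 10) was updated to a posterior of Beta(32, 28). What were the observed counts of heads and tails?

8 heads and 18 tails

Beta is conjugate to the binomial likelihood: posterior = Beta(α+s, β+f).
So s = 32 − 24 = 8 and f = 28 − 10 = 18.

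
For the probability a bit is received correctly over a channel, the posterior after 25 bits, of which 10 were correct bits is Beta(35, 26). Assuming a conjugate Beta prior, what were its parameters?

Beta(25, 11)

Under Beta–binomial conjugacy the posterior parameters are (α+s, β+f).
Subtract the data counts: 35−10=25, 26−15=11.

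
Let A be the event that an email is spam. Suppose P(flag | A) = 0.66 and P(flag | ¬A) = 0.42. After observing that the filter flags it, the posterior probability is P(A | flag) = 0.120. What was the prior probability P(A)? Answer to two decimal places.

P(A) = 0.08

In odds form, posterior odds = prior odds × likelihood ratio, so prior odds = posterior odds ÷ LR.
Posterior odds = 0.120/(1−0.120) = 0.1364. LR = 0.66/0.42 = 1.5714.
Prior odds = 0.1364/1.5714 = 0.0868, so P(A) = 0.0868/(1+0.0868) ≈ 0.08.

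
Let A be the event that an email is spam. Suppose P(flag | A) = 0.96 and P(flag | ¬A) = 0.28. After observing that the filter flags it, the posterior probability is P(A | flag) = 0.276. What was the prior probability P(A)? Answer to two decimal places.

In odds form, posterior odds = prior odds × likelihood ratio, so prior odds = posterior odds ÷ LR.
Posterior odds = 0.276/(1−0.276) = 0.3812. LR = 0.96/0.28 = 3.4286.
Prior odds = 0.3812/3.4286 = 0.1112, so P(A) = 0.1112/(1+0.1112) ≈ 0.10.

P(A) = 0.10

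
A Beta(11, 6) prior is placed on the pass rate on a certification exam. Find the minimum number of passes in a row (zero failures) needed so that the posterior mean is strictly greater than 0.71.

k = 4

After k passes and 0 failures the posterior is Beta(11+k, 6), with mean (11+k)/(11+6+k).
Set (11+k)/(17+k) > 0.71 and solve: k > (0.71·17 − 11)/(1 − 0.71) = 3.690.
The smallest integer exceeding 3.690 is 4, and checking k=4: (15)/(21) = 0.7143 > 0.71.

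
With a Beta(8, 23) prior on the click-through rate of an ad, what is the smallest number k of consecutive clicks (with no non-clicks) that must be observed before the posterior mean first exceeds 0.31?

k = 3

After k clicks and 0 non-clicks the posterior is Beta(8+k, 23), with mean (8+k)/(8+23+k).
Set (8+k)/(31+k) > 0.31 and solve: k > (0.31·31 − 8)/(1 − 0.31) = 2.333.
The smallest integer exceeding 2.333 is 3.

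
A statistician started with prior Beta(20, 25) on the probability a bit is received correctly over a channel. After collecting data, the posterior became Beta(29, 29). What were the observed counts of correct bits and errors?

9 correct bits and 4 errors

Beta is conjugate to the binomial likelihood: posterior = Beta(a+s, b+f).
So s = 29 − 20 = 9 and f = 29 − 25 = 4.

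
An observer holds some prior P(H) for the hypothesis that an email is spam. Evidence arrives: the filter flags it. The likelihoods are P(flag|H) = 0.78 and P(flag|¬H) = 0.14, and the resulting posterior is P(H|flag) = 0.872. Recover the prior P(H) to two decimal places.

In odds form, posterior odds = prior odds × likelihood ratio, so prior odds = posterior odds ÷ LR.
Posterior odds = 0.872/(1−0.872) = 6.8125. LR = 0.78/0.14 = 5.5714.
Prior odds = 6.8125/5.5714 = 1.2228, so P(H) = 1.2228/(1+1.2228) ≈ 0.55.

P(H) = 0.55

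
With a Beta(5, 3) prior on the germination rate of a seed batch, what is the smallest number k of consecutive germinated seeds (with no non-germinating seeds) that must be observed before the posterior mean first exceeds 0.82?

k = 9

After k germinated seeds and 0 non-germinating seeds the posterior is Beta(5+k, 3), with mean (5+k)/(5+3+k).
Set (5+k)/(8+k) > 0.82 and solve: k > (0.82·8 − 5)/(1 − 0.82) = 8.667.
The smallest integer exceeding 8.667 is 9, and checking k=9: (14)/(17) = 0.8235 > 0.82.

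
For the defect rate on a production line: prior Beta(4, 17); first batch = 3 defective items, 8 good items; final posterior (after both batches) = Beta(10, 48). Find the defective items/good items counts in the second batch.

3 defective items and 23 good items

Sequential conjugate updates are equivalent to a single update on the pooled data, so total successes = posterior α − prior α and total failures = posterior β − prior β.
Total across both batches: 10−4=6 defective items, 48−17=31 good items.
Subtract the first batch: 6−3=3 defective items and 31−8=23 good items.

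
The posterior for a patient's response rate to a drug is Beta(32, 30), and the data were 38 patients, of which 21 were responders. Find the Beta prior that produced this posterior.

Beta is conjugate to the binomial likelihood: posterior = Beta(α+s, β+f).
Subtract the data counts: 32−21=11, 30−17=13.

Beta(11, 13)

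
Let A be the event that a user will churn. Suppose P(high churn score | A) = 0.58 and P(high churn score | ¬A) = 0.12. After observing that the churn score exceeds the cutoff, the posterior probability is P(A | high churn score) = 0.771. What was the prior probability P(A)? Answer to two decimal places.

P(A) = 0.41

Bayes' rule in odds form gives O(A|E) = O(A)·[P(E|A)/P(E|¬A)], hence O(A) = O(A|E)/LR.
Posterior odds = 0.771/(1−0.771) = 3.3668. LR = 0.58/0.12 = 4.8333.
Prior odds = 3.3668/4.8333 = 0.6966, so P(A) = 0.6966/(1+0.6966) ≈ 0.41.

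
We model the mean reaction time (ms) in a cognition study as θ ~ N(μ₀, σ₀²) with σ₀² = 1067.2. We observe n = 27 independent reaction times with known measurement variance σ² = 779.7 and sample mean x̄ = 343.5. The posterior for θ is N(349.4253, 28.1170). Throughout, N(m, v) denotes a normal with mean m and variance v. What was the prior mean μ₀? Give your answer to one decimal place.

μ₀ = 568.4

The posterior mean is a precision-weighted average: μ_n = (τ₀μ₀ + τ_data·x̄)/(τ₀+τ_data), with τ₀=1/σ₀² and τ_data=n/σ².
Here τ₀ = 1/1067.2 = 0.000937 and τ_data = 27/779.7 = 0.034629, so τ_n = 0.035566.
Rearranging for μ₀: μ₀ = (μ_n·τ_n − τ_data·x̄)/τ₀ = (349.4253·0.035566 − 0.034629·343.5) / 0.000937 = 0.532599/0.000937 ≈ 568.4.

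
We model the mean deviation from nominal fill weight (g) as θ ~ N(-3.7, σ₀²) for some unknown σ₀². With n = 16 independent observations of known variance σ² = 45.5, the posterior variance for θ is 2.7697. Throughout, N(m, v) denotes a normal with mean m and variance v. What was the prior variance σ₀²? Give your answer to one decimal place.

σ₀² = 106.4

Posterior precision equals prior precision plus data precision: 1/σ_n² = 1/σ₀² + n/σ².
So 1/σ₀² = 1/2.7697 − 16/45.5 = 0.361050 − 0.351648 = 0.009402.
Hence σ₀² = 1/0.009402 ≈ 106.4.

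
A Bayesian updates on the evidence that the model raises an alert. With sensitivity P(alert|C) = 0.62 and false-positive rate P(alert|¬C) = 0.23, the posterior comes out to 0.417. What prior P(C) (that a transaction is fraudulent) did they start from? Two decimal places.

P(C) = 0.21

In odds form, posterior odds = prior odds × likelihood ratio, so prior odds = posterior odds ÷ LR.
Posterior odds = 0.417/(1−0.417) = 0.7153. LR = 0.62/0.23 = 2.6957.
Prior odds = 0.7153/2.6957 = 0.2653, so P(C) = 0.2653/(1+0.2653) ≈ 0.21.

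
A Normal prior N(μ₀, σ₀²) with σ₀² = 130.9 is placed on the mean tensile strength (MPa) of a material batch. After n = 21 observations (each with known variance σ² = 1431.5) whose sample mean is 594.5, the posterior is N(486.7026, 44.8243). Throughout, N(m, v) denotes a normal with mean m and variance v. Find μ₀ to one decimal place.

μ₀ = 279.7

The posterior mean is a precision-weighted average: μ_n = (τ₀μ₀ + τ_data·x̄)/(τ₀+τ_data), with τ₀=1/σ₀² and τ_data=n/σ².
Here τ₀ = 1/130.9 = 0.007639 and τ_data = 21/1431.5 = 0.014670, so τ_n = 0.022309.
Rearranging for μ₀: μ₀ = (μ_n·τ_n − τ_data·x̄)/τ₀ = (486.7026·0.022309 − 0.014670·594.5) / 0.007639 = 2.136533/0.007639 ≈ 279.7.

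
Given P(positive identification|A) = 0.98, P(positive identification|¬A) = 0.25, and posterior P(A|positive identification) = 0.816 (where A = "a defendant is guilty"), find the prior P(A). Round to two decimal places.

Bayes' rule in odds form gives O(A|E) = O(A)·[P(E|A)/P(E|¬A)], hence O(A) = O(A|E)/LR.
Posterior odds = 0.816/(1−0.816) = 4.4348. LR = 0.98/0.25 = 3.9200.
Prior odds = 4.4348/3.9200 = 1.1313, so P(A) = 1.1313/(1+1.1313) ≈ 0.53.

P(A) = 0.53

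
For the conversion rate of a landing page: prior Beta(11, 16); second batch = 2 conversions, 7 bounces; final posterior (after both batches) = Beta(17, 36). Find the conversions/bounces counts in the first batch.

4 conversions and 13 bounces

Because Beta–binomial updating is additive in the counts, the combined data contributed (α_post−α_prior, β_post−β_prior) successes and failures.
Total across both batches: 17−11=6 conversions, 36−16=20 bounces.
Subtract the second batch: 6−2=4 conversions and 20−7=13 bounces.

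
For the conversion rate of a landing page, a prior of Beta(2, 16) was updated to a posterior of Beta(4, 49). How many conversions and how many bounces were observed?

2 conversions and 33 bounces

A Beta(a, b) prior with s successes and f failures in binomial data gives a Beta(a+s, b+f) posterior.
Match parameters: s=4−2=2, f=49−16=33.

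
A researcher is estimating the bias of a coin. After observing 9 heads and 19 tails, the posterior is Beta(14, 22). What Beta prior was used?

A Beta(a, b) prior with s successes and f failures in binomial data gives a Beta(a+s, b+f) posterior.
Subtract the data counts: 14−9=5, 22−19=3.

Beta(5, 3)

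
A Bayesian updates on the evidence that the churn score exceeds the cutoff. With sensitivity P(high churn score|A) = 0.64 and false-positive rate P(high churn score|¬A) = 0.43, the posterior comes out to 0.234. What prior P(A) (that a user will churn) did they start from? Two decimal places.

P(A) = 0.17

In odds form, posterior odds = prior odds × likelihood ratio, so prior odds = posterior odds ÷ LR.
Posterior odds = 0.234/(1−0.234) = 0.3055. LR = 0.64/0.43 = 1.4884.
Prior odds = 0.3055/1.4884 = 0.2053, so P(A) = 0.2053/(1+0.2053) ≈ 0.17.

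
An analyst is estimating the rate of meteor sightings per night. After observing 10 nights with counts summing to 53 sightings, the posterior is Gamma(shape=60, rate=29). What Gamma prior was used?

A Gamma(α, β) prior (rate parametrization) on a Poisson rate with n observations summing to S gives posterior Gamma(α+S, β+n).
So α = 60 − 53 = 7 and β = 29 − 10 = 19.

Gamma(shape=7, rate=19)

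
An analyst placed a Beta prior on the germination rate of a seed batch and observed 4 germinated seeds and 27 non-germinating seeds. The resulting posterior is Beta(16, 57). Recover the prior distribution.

A Beta(a, b) prior with s successes and f failures in binomial data gives a Beta(a+s, b+f) posterior.
So a = 16 − 4 = 12 and b = 57 − 27 = 30.

Beta(12, 30)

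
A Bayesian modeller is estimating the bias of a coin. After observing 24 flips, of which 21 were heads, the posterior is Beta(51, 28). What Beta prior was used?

Beta(30, 25)

Beta is conjugate to the binomial likelihood: posterior = Beta(α+s, β+f).
So α = 51 − 21 = 30 and β = 28 − 3 = 25.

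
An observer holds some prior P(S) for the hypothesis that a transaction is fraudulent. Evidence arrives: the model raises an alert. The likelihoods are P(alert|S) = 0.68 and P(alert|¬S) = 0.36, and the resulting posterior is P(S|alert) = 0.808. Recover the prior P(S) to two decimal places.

P(S) = 0.69

Bayes' rule in odds form gives O(S|E) = O(S)·[P(E|S)/P(E|¬S)], hence O(S) = O(S|E)/LR.
Posterior odds = 0.808/(1−0.808) = 4.2083. LR = 0.68/0.36 = 1.8889.
Prior odds = 4.2083/1.8889 = 2.2279, so P(S) = 2.2279/(1+2.2279) ≈ 0.69.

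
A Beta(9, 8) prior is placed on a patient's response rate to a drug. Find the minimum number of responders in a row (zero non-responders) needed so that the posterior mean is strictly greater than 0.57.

After k responders and 0 non-responders the posterior is Beta(9+k, 8), with mean (9+k)/(9+8+k).
Set (9+k)/(17+k) > 0.57 and solve: k > (0.57·17 − 9)/(1 − 0.57) = 1.605.
The smallest integer exceeding 1.605 is 2.

k = 2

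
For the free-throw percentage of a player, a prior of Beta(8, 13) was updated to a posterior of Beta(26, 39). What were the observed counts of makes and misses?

A Beta(a, b) prior with s successes and f failures in binomial data gives a Beta(a+s, b+f) posterior.
Match parameters: s=26−8=18, f=39−13=26.

18 makes and 26 misses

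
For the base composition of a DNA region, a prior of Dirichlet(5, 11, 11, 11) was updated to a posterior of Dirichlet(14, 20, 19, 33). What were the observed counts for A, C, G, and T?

For a Dirichlet(α) prior with multinomial counts c, the posterior is Dirichlet(α + c) componentwise.
Counts are posterior − prior componentwise: 14−5=9, 20−11=9, 19−11=8, 33−11=22.

counts (9, 9, 8, 22)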